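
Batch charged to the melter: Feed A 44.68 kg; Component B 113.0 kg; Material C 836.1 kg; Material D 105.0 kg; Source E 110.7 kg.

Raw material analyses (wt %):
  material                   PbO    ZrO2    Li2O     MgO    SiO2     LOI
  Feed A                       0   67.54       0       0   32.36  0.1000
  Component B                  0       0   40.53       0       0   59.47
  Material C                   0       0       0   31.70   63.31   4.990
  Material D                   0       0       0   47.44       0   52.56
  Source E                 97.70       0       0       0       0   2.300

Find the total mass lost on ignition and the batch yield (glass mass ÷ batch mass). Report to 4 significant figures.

LOI loss = 166.7 kg; glass = 1043 kg; yield = 86.22%

Working values are printed (rounded to four significant figures) across the worked steps. All internal work runs at full precision from first step to last; exactly one rounding is applied to every reported figure; all derived quantities are carried at exact precision (net glass mass, totals, LOI, the five compositions, the yield) using the weight values per 1043 kg of glass, as they appear in either problem or answer.
Per-material ignition loss:
  Feed A: 44.68 × 0.001000 = 0.04468 kg
  Component B: 113.0 × 0.5947 = 67.20 kg
  Material C: 836.1 × 0.04990 = 41.72 kg
  Material D: 105.0 × 0.5256 = 55.19 kg
  Source E: 110.7 × 0.02300 = 2.546 kg
Total LOI = 166.7 kg
Glass = batch − LOI = 1209 − 166.7 = 1043 kg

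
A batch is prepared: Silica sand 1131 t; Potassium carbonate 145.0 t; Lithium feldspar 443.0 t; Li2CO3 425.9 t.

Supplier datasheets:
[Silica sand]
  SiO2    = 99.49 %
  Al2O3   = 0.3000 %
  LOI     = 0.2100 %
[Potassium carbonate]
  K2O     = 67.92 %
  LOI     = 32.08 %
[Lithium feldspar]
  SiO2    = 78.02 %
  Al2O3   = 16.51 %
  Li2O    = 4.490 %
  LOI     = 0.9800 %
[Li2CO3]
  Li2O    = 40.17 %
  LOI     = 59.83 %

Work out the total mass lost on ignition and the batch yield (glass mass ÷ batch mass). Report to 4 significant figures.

The whole derivation maintains full float precision from first step to last. Values along the way appear (rounded to four significant digits) alongside each step — a single rounding yields every reported value. Derived quantities, including ignition loss, the totals, net glass mass, four oxide percentages, yield, are carried from the weighed amounts per 1837 t of glass in exact precision as written in problem or answer.
Loss on ignition, line by line:
  Silica sand: 1131 × 0.002100 = 2.375 t
  Potassium carbonate: 145.0 × 0.3208 = 46.52 t
  Lithium feldspar: 443.0 × 0.009800 = 4.341 t
  Li2CO3: 425.9 × 0.5983 = 254.8 t
Total LOI = 308.0 t
Glass = batch − LOI = 2145 − 308.0 = 1837 t

LOI loss = 308.0 t; glass = 1837 t; yield = 85.64%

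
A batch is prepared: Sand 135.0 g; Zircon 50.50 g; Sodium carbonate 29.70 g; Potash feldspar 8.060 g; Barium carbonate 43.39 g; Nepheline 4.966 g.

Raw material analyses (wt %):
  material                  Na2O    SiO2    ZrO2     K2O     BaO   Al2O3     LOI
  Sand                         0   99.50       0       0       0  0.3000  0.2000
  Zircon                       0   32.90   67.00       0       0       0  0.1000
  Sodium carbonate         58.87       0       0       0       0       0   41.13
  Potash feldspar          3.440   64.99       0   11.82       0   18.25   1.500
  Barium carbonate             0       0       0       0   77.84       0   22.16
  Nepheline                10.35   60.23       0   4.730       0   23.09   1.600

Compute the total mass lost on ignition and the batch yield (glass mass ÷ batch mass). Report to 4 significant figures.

LOI loss = 22.35 g; glass = 249.3 g; yield = 91.77%

Exact precision is kept through the solve. Intermediates are shown, rounded to four significant figures, at each printed step — a single rounding yields each reported value; all derived quantities (the six compositions, LOI, glass mass, totals, the yield) are recomputed using the weight values at 249.3 g of glass in full precision, exactly as shown in the question or the answer.
Loss on ignition, line by line:
  Sand: 135.0 × 0.002000 = 0.2700 g
  Zircon: 50.50 × 0.001000 = 0.05050 g
  Sodium carbonate: 29.70 × 0.4113 = 12.22 g
  Potash feldspar: 8.060 × 0.01500 = 0.1209 g
  Barium carbonate: 43.39 × 0.2216 = 9.615 g
  Nepheline: 4.966 × 0.01600 = 0.07946 g
Total LOI = 22.35 g
Glass = batch − LOI = 271.6 − 22.35 = 249.3 g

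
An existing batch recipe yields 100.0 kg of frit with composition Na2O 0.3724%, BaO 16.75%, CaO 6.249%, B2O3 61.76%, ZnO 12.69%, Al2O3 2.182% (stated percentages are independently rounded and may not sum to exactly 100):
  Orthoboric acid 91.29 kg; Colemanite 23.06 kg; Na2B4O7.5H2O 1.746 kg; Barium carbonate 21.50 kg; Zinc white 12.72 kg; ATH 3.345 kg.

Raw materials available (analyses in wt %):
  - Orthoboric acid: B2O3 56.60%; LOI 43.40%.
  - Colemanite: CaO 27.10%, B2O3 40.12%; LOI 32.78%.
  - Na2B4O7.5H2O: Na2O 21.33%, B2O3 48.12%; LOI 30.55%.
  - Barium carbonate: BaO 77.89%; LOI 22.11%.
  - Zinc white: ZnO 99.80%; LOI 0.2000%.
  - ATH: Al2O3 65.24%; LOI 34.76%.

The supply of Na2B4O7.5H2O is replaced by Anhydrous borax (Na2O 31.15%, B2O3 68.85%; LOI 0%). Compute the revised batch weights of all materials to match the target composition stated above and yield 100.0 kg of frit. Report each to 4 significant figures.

Revised batch per 100.0 kg frit:
  Orthoboric acid: 91.32 kg
  Colemanite: 23.06 kg
  Anhydrous borax: 1.196 kg
  Barium carbonate: 21.50 kg
  Zinc white: 12.72 kg
  ATH: 3.345 kg
Total batch = 153.1 kg; LOI loss = 53.13 kg

Mid-chain values appear rounded off to 4 significant digits alongside each step — the whole derivation holds exact precision end to end; every reported value takes just one rounding. All derived quantities, which include the totals, LOI, the yield, net glass mass, six oxide percentages, are recomputed in exact precision, exactly as shown in the question or the answer, from the batch weights for 100.0 kg of glass.
Oxide mass targets, per 100.0 kg frit:
  Na2O: 0.3724% × 100.0 = 0.3724 kg
  BaO: 16.75% × 100.0 = 16.75 kg
  CaO: 6.249% × 100.0 = 6.249 kg
  B2O3: 61.76% × 100.0 = 61.76 kg
  ZnO: 12.69% × 100.0 = 12.69 kg
  Al2O3: 2.182% × 100.0 = 2.182 kg
Mass-balance tally per oxide working from each reported weight, on the stated basis (summed amounts equal target values up to rounding of the answer):
  Na2O: 1.196·0.3115 = 0.3726 kg (target 0.3724 kg)
  BaO: 21.50·0.7789 = 16.75 kg (target 16.75 kg)
  CaO: 23.06·0.2710 = 6.249 kg (target 6.249 kg)
  B2O3: 91.32·0.5660 + 23.06·0.4012 + 1.196·0.6885 = 61.76 kg (target 61.76 kg)
  ZnO: 12.72·0.9980 = 12.69 kg (target 12.69 kg)
  Al2O3: 3.345·0.6524 = 2.182 kg (target 2.182 kg)
Glass-mass bookkeeping: net batch after ignition = 100.0 kg (per-oxide target masses sum to 100.0 kg; stated basis 100.0 kg — any gap is answer rounding).
Whole-batch sum: Σ batch = 153.1 kg; LOI loss = Σ batch·LOI = 53.13 kg; yield = glass ÷ total batch = 65.30%.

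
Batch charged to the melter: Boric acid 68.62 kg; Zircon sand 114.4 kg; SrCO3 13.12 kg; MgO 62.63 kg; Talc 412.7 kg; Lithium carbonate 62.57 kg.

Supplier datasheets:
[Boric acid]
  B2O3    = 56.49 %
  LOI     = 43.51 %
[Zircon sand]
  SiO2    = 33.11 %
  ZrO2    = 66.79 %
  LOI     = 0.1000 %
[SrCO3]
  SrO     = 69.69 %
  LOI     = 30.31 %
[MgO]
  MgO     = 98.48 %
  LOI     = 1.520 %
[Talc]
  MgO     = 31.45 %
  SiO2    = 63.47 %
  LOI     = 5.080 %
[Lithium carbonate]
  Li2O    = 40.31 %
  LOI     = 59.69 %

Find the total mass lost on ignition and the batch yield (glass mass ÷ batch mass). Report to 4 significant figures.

Every computation holds exact precision at each step; working values are printed (rounded to 4 significant digits) across the worked steps — each reported number receives exactly one rounding; the derived quantities (the totals, the six compositions, yield, net glass mass, LOI) are recomputed starting from the weights on 640.8 kg of glass in exact precision, precisely as stated by the problem or answer text.
Each material's LOI contribution:
  Boric acid: 68.62 × 0.4351 = 29.86 kg
  Zircon sand: 114.4 × 0.001000 = 0.1144 kg
  SrCO3: 13.12 × 0.3031 = 3.977 kg
  MgO: 62.63 × 0.01520 = 0.9520 kg
  Talc: 412.7 × 0.05080 = 20.97 kg
  Lithium carbonate: 62.57 × 0.5969 = 37.35 kg
Total LOI = 93.21 kg
Glass = batch − LOI = 734.0 − 93.21 = 640.8 kg

LOI loss = 93.21 kg; glass = 640.8 kg; yield = 87.30%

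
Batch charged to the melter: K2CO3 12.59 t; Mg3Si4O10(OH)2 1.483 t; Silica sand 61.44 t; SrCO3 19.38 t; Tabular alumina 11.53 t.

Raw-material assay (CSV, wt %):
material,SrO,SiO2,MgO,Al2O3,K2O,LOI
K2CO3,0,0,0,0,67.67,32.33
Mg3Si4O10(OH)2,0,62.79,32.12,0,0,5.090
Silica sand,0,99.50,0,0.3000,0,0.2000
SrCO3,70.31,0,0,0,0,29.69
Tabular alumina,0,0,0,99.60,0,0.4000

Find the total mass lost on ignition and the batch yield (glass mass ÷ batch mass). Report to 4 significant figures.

LOI loss = 10.07 t; glass = 96.35 t; yield = 90.54%

The intermediate values are displayed rounded off to 4 significant figures when written out; all internal work maintains full precision at each step — each reported value carries a single rounding; derived quantities, including yield, totals, LOI, net glass mass, the five compositions, are carried from the weighed amounts at 96.35 t of glass at exact precision exactly as printed in either problem or answer.
Each material's LOI contribution:
  K2CO3: 12.59 × 0.3233 = 4.070 t
  Mg3Si4O10(OH)2: 1.483 × 0.05090 = 0.07548 t
  Silica sand: 61.44 × 0.002000 = 0.1229 t
  SrCO3: 19.38 × 0.2969 = 5.754 t
  Tabular alumina: 11.53 × 0.004000 = 0.04612 t
Total LOI = 10.07 t
Glass = batch − LOI = 106.4 − 10.07 = 96.35 t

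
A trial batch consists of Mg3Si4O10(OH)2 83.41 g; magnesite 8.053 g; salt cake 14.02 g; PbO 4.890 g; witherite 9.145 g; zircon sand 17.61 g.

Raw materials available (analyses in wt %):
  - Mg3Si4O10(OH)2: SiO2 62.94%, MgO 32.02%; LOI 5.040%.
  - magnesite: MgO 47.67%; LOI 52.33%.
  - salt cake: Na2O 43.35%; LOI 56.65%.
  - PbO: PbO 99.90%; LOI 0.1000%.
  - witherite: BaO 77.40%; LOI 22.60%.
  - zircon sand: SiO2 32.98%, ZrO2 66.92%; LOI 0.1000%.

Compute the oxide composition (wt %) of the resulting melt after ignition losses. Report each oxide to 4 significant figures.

Values along the way are displayed rounded off to 4 significant digits in the working — the whole derivation runs at full precision throughout — every reported result is rounded once only — derived quantities, including the totals, glass mass, six oxide percentages, yield, LOI, are carried from the batch weights per 118.7 g of glass in full float precision, exactly as shown in problem or answer.
Per-oxide mass from batch:
  SiO2: 83.41·0.6294 + 17.61·0.3298 = 58.31 g
  PbO: 4.890·0.9990 = 4.885 g
  BaO: 9.145·0.7740 = 7.078 g
  Na2O: 14.02·0.4335 = 6.078 g
  ZrO2: 17.61·0.6692 = 11.78 g
  MgO: 83.41·0.3202 + 8.053·0.4767 = 30.55 g
LOI: 83.41·0.05040 + 8.053·0.5233 + 14.02·0.5665 + 4.890·0.001000 + 9.145·0.2260 + 17.61·0.001000 = 18.45 g
batch − LOI leaves glass = 137.1 − 18.45 = 118.7 g (consistent with Σ oxide mass)
percent by weight: oxide/glass ×100

Glass mass = 118.7 g (batch 137.1 − LOI 18.45).
Composition: SiO2 49.13%, PbO 4.116%, BaO 5.964%, Na2O 5.121%, ZrO2 9.930%, MgO 25.74%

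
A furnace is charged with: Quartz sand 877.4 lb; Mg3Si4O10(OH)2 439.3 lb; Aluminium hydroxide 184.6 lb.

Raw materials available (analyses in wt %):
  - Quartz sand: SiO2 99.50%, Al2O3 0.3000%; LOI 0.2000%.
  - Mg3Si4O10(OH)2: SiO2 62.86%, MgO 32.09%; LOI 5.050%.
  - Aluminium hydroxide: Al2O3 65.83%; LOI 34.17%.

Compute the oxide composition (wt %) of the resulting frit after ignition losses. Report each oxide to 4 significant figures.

Every computation maintains full precision from first step to last; in-progress results appear (rounded to four significant digits) when written out — exactly one rounding lands on every reported value. All derived quantities, which include the totals, three oxide percentages, net glass mass, LOI, yield, are rebuilt in full precision, exactly as shown in problem or answer, from the batch weights per 1414 lb of glass.
Oxide masses out of the charge:
  SiO2: 877.4·0.9950 + 439.3·0.6286 = 1149 lb
  MgO: 439.3·0.3209 = 141.0 lb
  Al2O3: 877.4·0.003000 + 184.6·0.6583 = 124.2 lb
LOI: 877.4·0.002000 + 439.3·0.05050 + 184.6·0.3417 = 87.02 lb
Resulting glass, batch − LOI: 1501 − 87.02 = 1414 lb (= Σ oxide masses)
wt % = oxide mass / glass mass × 100

Glass mass = 1414 lb (batch 1501 − LOI 87.02).
Composition: SiO2 81.25%, MgO 9.968%, Al2O3 8.779%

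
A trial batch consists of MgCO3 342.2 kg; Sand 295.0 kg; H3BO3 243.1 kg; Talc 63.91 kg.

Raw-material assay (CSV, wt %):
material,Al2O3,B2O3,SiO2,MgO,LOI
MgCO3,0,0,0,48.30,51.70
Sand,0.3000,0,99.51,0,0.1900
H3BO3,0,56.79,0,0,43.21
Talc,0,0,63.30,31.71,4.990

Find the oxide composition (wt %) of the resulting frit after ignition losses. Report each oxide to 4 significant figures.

Glass mass = 658.5 kg (batch 944.2 − LOI 285.7).
Composition: Al2O3 0.1344%, B2O3 20.97%, SiO2 50.72%, MgO 28.18%

In-progress results appear (rounded to 4 significant digits) within the worked lines — the whole derivation carries full precision in all steps — every reported number sees exactly one rounding — all derived quantities are carried starting from the weights per 658.5 kg of glass at full precision (yield, net glass mass, ignition loss, totals, the four compositions) as given in question or answer.
Oxide masses out of the charge:
  Al2O3: 295.0·0.003000 = 0.8850 kg
  B2O3: 243.1·0.5679 = 138.1 kg
  SiO2: 295.0·0.9951 + 63.91·0.6330 = 334.0 kg
  MgO: 342.2·0.4830 + 63.91·0.3171 = 185.5 kg
LOI: 342.2·0.5170 + 295.0·0.001900 + 243.1·0.4321 + 63.91·0.04990 = 285.7 kg
Net of LOI, the glass mass = 944.2 − 285.7 = 658.5 kg (consistent with Σ oxide mass)
wt % = oxide mass / glass mass × 100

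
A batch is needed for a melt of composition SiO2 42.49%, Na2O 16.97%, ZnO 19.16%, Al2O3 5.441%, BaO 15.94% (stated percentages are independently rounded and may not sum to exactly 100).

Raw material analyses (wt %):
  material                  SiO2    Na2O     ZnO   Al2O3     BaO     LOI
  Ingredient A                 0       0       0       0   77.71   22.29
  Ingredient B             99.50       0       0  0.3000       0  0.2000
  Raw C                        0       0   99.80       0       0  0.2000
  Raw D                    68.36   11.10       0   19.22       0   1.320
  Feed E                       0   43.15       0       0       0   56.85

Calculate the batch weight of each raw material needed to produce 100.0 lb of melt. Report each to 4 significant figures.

All arithmetic keeps full precision all the way through. Values along the way are shown, with 4-significant-digit rounding, within the worked lines; each reported figure sees exactly one rounding; all derived quantities are re-derived from the weighed amounts at 100.0 lb of glass in full float precision (the five compositions, yield, net glass mass, ignition loss, the totals) exactly as shown in the question or the answer.
Oxide mass targets, per 100.0 lb melt:
  SiO2: 42.49% × 100.0 = 42.49 lb
  Na2O: 16.97% × 100.0 = 16.97 lb
  ZnO: 19.16% × 100.0 = 19.16 lb
  Al2O3: 5.441% × 100.0 = 5.441 lb
  BaO: 15.94% × 100.0 = 15.94 lb
Verifying the oxide balance given the weights on record, on the stated basis (summed amounts equal target values within answer rounding):
  SiO2: 23.51·0.9950 + 27.94·0.6836 = 42.49 lb (target 42.49 lb)
  Na2O: 27.94·0.1110 + 32.14·0.4315 = 16.97 lb (target 16.97 lb)
  ZnO: 19.20·0.9980 = 19.16 lb (target 19.16 lb)
  Al2O3: 23.51·0.003000 + 27.94·0.1922 = 5.441 lb (target 5.441 lb)
  BaO: 20.51·0.7771 = 15.94 lb (target 15.94 lb)
The glass-mass cross-check: the batch minus its LOI: 100.0 lb (summing oxide targets gives 100.0 lb; versus the stated basis of 100.0 lb — a pure rounding effect).
Batch grand total — Σ batch = 123.3 lb; the LOI term Σ batch·LOI equals 23.30 lb; as yield: glass ÷ batch → 81.11%.

Batch per 100.0 lb melt:
  Ingredient A: 20.51 lb
  Ingredient B: 23.51 lb
  Raw C: 19.20 lb
  Raw D: 27.94 lb
  Feed E: 32.14 lb
Total batch = 123.3 lb; LOI loss = 23.30 lb; yield = 81.11%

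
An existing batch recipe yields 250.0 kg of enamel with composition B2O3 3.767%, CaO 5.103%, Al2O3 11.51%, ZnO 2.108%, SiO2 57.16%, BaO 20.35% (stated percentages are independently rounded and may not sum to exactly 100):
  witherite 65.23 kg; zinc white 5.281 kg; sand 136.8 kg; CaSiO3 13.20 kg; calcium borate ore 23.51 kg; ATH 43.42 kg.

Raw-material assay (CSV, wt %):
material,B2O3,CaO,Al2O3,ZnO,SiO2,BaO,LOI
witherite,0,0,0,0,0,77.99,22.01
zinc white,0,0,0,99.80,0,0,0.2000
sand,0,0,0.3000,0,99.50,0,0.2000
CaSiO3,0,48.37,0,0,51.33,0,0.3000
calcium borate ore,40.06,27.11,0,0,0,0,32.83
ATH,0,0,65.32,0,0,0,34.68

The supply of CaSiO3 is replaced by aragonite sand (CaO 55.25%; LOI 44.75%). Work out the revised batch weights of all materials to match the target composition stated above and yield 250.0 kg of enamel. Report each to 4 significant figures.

Revised batch per 250.0 kg enamel:
  witherite: 65.23 kg
  zinc white: 5.281 kg
  sand: 143.6 kg
  aragonite sand: 11.56 kg
  calcium borate ore: 23.51 kg
  ATH: 43.39 kg
Total batch = 292.6 kg; LOI loss = 42.59 kg

The whole derivation carries full float precision through every step. Working values are printed rounded to four significant digits alongside each step — a single rounding yields every reported value. The derived quantities (six oxide percentages, the yield, totals, glass mass, ignition loss) are carried starting from the weights on 250.0 kg of glass in exact precision as they appear in the problem or the answer.
Target oxide masses per 250.0 kg enamel:
  B2O3: 3.767% × 250.0 = 9.418 kg
  CaO: 5.103% × 250.0 = 12.76 kg
  Al2O3: 11.51% × 250.0 = 28.78 kg
  ZnO: 2.108% × 250.0 = 5.270 kg
  SiO2: 57.16% × 250.0 = 142.9 kg
  BaO: 20.35% × 250.0 = 50.88 kg
Sums-versus-targets review given the weights on record, for the quoted basis mass (every target is met by its sum modulo rounding of the values):
  B2O3: 23.51·0.4006 = 9.418 kg (target 9.418 kg)
  CaO: 11.56·0.5525 + 23.51·0.2711 = 12.76 kg (target 12.76 kg)
  Al2O3: 143.6·0.003000 + 43.39·0.6532 = 28.77 kg (target 28.78 kg)
  ZnO: 5.281·0.9980 = 5.270 kg (target 5.270 kg)
  SiO2: 143.6·0.9950 = 142.9 kg (target 142.9 kg)
  BaO: 65.23·0.7799 = 50.87 kg (target 50.88 kg)
Consistency of the glass mass: Σ batch − LOI loss = 250.0 kg (oxide target masses add up to 250.0 kg; versus the stated basis of 250.0 kg — deltas are rounding alone).
Summing the batch: Σ batch = 292.6 kg; loss to ignition Σ batch·LOI = 42.59 kg; the yield ratio, glass ÷ batch: 85.44%.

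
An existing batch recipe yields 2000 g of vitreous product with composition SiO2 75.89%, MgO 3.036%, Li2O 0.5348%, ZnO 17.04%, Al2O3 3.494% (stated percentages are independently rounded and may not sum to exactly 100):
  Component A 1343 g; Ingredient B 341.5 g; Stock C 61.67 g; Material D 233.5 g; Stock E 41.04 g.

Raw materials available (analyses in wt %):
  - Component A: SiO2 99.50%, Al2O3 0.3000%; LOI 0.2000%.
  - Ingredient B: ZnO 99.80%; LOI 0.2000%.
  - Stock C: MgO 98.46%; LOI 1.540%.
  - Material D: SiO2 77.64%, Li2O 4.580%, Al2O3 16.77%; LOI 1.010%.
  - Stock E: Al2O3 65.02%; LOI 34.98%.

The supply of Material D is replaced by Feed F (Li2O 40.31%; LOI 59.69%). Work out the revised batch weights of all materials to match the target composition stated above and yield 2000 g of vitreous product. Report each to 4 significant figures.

Revised batch per 2000 g vitreous product:
  Component A: 1525 g
  Ingredient B: 341.5 g
  Stock C: 61.67 g
  Feed F: 26.53 g
  Stock E: 100.4 g
Total batch = 2055 g; LOI loss = 55.64 g

Every computation carries exact precision at every stage. Values along the way appear (rounded to four significant digits) alongside each step; a single rounding yields every reported value — all derived quantities, including the five compositions, ignition loss, glass mass, yield, the totals, are computed starting from the weights per 2000 g of glass in full float precision, as they appear in the problem or the answer.
Oxide-by-oxide targets in 2000 g vitreous product:
  SiO2: 75.89% × 2000 = 1518 g
  MgO: 3.036% × 2000 = 60.72 g
  Li2O: 0.5348% × 2000 = 10.70 g
  ZnO: 17.04% × 2000 = 340.8 g
  Al2O3: 3.494% × 2000 = 69.88 g
Sums-versus-targets review per the reported batch figures, per the basis as stated (each sum matches its target mass exact up to rounding of places):
  SiO2: 1525·0.9950 = 1517 g (target 1518 g)
  MgO: 61.67·0.9846 = 60.72 g (target 60.72 g)
  Li2O: 26.53·0.4031 = 10.69 g (target 10.70 g)
  ZnO: 341.5·0.9980 = 340.8 g (target 340.8 g)
  Al2O3: 1525·0.003000 + 100.4·0.6502 = 69.86 g (target 69.88 g)
The glass-mass cross-check: whole batch net of LOI = 1999 g (oxide target masses add up to 2000 g; stated basis 2000 g — rounding explains the deltas).
Summing the batch: Σ batch = 2055 g; Σ batch·LOI gives LOI loss = 55.64 g; yield: glass divided by total = 97.29%.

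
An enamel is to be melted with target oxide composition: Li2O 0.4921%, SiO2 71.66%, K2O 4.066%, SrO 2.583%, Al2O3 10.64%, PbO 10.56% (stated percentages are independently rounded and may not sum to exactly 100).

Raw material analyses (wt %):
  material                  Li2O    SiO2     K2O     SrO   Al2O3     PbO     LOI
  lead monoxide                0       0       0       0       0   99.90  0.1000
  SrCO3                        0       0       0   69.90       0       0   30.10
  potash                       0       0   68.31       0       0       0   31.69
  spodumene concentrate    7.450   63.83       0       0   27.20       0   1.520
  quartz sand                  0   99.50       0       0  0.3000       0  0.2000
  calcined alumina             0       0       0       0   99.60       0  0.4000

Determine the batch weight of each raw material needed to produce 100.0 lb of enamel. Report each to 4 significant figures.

Full float precision is kept at each step. Mid-chain values are shown rounded off to 4 significant figures as written; every reported result is rounded once only — derived quantities (ignition loss, the totals, the yield, glass mass, six oxide percentages) are carried starting from the weights for 100.0 lb of glass at exact precision, exactly as shown in the problem or answer text.
Oxide-by-oxide targets in 100.0 lb enamel:
  Li2O: 0.4921% × 100.0 = 0.4921 lb
  SiO2: 71.66% × 100.0 = 71.66 lb
  K2O: 4.066% × 100.0 = 4.066 lb
  SrO: 2.583% × 100.0 = 2.583 lb
  Al2O3: 10.64% × 100.0 = 10.64 lb
  PbO: 10.56% × 100.0 = 10.56 lb
Checking each oxide sum with the batch weights as given, against the basis in use (each sum matches its target mass inside rounding margins):
  Li2O: 6.605·0.07450 = 0.4921 lb (target 0.4921 lb)
  SiO2: 6.605·0.6383 + 67.78·0.9950 = 71.66 lb (target 71.66 lb)
  K2O: 5.952·0.6831 = 4.066 lb (target 4.066 lb)
  SrO: 3.695·0.6990 = 2.583 lb (target 2.583 lb)
  Al2O3: 6.605·0.2720 + 67.78·0.003000 + 8.675·0.9960 = 10.64 lb (target 10.64 lb)
  PbO: 10.57·0.9990 = 10.56 lb (target 10.56 lb)
Auditing the glass mass value: whole batch net of LOI = 100.0 lb (per-oxide target masses sum to 100.0 lb; versus the stated basis of 100.0 lb — a pure rounding effect).
Batch total: Σ batch = 103.3 lb; loss to ignition Σ batch·LOI = 3.280 lb; as yield: glass ÷ batch → 96.82%.

Batch per 100.0 lb enamel:
  lead monoxide: 10.57 lb
  SrCO3: 3.695 lb
  potash: 5.952 lb
  spodumene concentrate: 6.605 lb
  quartz sand: 67.78 lb
  calcined alumina: 8.675 lb
Total batch = 103.3 lb; LOI loss = 3.280 lb; yield = 96.82%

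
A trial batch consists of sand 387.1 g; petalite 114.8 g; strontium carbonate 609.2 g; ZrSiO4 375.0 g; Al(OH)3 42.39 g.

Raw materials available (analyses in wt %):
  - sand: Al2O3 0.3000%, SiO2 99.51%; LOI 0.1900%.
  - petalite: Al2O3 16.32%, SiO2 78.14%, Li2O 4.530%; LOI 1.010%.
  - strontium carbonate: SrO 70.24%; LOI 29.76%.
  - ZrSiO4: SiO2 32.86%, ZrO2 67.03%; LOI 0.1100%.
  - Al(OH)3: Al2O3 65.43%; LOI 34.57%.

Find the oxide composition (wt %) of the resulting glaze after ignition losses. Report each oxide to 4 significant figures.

Glass mass = 1330 g (batch 1528 − LOI 198.3).
Composition: Al2O3 3.581%, SiO2 44.96%, Li2O 0.3909%, SrO 32.17%, ZrO2 18.90%

Values along the way are shown, with 4-significant-figure rounding, alongside each step; full precision is maintained at all times. Every reported value takes just one rounding; the derived quantities (glass mass, five oxide percentages, ignition loss, the yield, the totals) are carried at full precision starting from the weights at 1330 g of glass, as quoted within the problem or the answer.
Oxide masses out of the charge:
  Al2O3: 387.1·0.003000 + 114.8·0.1632 + 42.39·0.6543 = 47.63 g
  SiO2: 387.1·0.9951 + 114.8·0.7814 + 375.0·0.3286 = 598.1 g
  Li2O: 114.8·0.04530 = 5.200 g
  SrO: 609.2·0.7024 = 427.9 g
  ZrO2: 375.0·0.6703 = 251.4 g
LOI: 387.1·0.001900 + 114.8·0.01010 + 609.2·0.2976 + 375.0·0.001100 + 42.39·0.3457 = 198.3 g
batch − LOI leaves glass = 1528 − 198.3 = 1330 g (matching Σ of the oxides)
each oxide over glass, ×100, is wt %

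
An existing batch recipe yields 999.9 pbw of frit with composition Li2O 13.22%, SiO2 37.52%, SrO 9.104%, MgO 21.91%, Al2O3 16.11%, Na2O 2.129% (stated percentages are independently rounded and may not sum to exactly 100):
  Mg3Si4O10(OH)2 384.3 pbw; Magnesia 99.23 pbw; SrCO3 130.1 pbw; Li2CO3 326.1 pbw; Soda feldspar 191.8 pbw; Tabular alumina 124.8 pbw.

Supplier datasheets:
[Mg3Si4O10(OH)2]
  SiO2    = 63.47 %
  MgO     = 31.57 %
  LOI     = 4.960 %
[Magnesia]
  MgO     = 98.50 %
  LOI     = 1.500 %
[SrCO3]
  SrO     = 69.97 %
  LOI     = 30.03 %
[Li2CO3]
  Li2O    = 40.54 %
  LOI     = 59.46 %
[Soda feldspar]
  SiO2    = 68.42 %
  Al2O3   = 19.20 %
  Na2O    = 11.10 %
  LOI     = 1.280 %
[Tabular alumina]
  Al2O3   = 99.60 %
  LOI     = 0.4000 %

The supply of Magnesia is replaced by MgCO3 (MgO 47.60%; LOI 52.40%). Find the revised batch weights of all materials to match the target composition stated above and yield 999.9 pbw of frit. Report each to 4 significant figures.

Revised batch per 999.9 pbw frit:
  Mg3Si4O10(OH)2: 384.3 pbw
  MgCO3: 205.3 pbw
  SrCO3: 130.1 pbw
  Li2CO3: 326.1 pbw
  Soda feldspar: 191.8 pbw
  Tabular alumina: 124.8 pbw
Total batch = 1362 pbw; LOI loss = 362.6 pbw

The working math holds exact precision in all steps; intermediates are displayed rounded to four significant digits across the worked steps — a single rounding completes each reported result. The derived quantities are rebuilt starting from the weights for 999.9 pbw of glass in exact precision (totals, yield, the six compositions, LOI, glass mass) as set out in the problem or answer text.
Target masses of each oxide per 999.9 pbw frit:
  Li2O: 13.22% × 999.9 = 132.2 pbw
  SiO2: 37.52% × 999.9 = 375.2 pbw
  SrO: 9.104% × 999.9 = 91.03 pbw
  MgO: 21.91% × 999.9 = 219.1 pbw
  Al2O3: 16.11% × 999.9 = 161.1 pbw
  Na2O: 2.129% × 999.9 = 21.29 pbw
Verifying the oxide balance applying the batch weights above, per the basis as stated (target by target, the sums agree given rounding of the digits):
  Li2O: 326.1·0.4054 = 132.2 pbw (target 132.2 pbw)
  SiO2: 384.3·0.6347 + 191.8·0.6842 = 375.1 pbw (target 375.2 pbw)
  SrO: 130.1·0.6997 = 91.03 pbw (target 91.03 pbw)
  MgO: 384.3·0.3157 + 205.3·0.4760 = 219.0 pbw (target 219.1 pbw)
  Al2O3: 191.8·0.1920 + 124.8·0.9960 = 161.1 pbw (target 161.1 pbw)
  Na2O: 191.8·0.1110 = 21.29 pbw (target 21.29 pbw)
The glass-mass cross-check: total batch − LOI = 999.8 pbw (oxide target masses add up to 999.8 pbw; with the basis standing at 999.9 pbw — any gap is answer rounding).
Adding the batch up: Σ batch = 1362 pbw; ignition loss, Σ(batch × LOI) = 362.6 pbw; as yield: glass ÷ batch → 73.39%.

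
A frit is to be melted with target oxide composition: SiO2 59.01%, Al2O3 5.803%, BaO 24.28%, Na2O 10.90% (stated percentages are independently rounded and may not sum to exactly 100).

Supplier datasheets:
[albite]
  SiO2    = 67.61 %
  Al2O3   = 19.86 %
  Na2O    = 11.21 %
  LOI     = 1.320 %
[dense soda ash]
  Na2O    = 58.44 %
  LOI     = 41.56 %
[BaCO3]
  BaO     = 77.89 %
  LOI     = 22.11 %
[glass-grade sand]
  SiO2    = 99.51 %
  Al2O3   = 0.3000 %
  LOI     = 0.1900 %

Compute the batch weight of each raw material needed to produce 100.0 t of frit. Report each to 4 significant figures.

Each numeric step maintains full precision through every step — the intermediate values are rounded to 4 significant digits wherever printed. Each reported value takes just one rounding. Derived quantities, which include yield, four oxide percentages, net glass mass, the totals, ignition loss, are re-derived in exact precision, as quoted within the problem or answer text, starting from the weights at 100.0 t of glass.
Target oxide masses per 100.0 t frit:
  SiO2: 59.01% × 100.0 = 59.01 t
  Al2O3: 5.803% × 100.0 = 5.803 t
  BaO: 24.28% × 100.0 = 24.28 t
  Na2O: 10.90% × 100.0 = 10.90 t
Oxide-by-oxide audit using the reported weights, at the basis given (delivered sums recover each target exact up to rounding of places):
  SiO2: 28.62·0.6761 + 39.86·0.9951 = 59.01 t (target 59.01 t)
  Al2O3: 28.62·0.1986 + 39.86·0.003000 = 5.804 t (target 5.803 t)
  BaO: 31.17·0.7789 = 24.28 t (target 24.28 t)
  Na2O: 28.62·0.1121 + 13.16·0.5844 = 10.90 t (target 10.90 t)
Auditing the glass mass value: whole batch net of LOI = 100.0 t (summing oxide targets gives 99.99 t; the stated basis being 100.0 t — rounding explains the deltas).
Adding the batch up: Σ batch = 112.8 t; ignition loss, Σ(batch × LOI) = 12.81 t; as yield: glass ÷ batch → 88.64%.

Batch per 100.0 t frit:
  albite: 28.62 t
  dense soda ash: 13.16 t
  BaCO3: 31.17 t
  glass-grade sand: 39.86 t
Total batch = 112.8 t; LOI loss = 12.81 t; yield = 88.64%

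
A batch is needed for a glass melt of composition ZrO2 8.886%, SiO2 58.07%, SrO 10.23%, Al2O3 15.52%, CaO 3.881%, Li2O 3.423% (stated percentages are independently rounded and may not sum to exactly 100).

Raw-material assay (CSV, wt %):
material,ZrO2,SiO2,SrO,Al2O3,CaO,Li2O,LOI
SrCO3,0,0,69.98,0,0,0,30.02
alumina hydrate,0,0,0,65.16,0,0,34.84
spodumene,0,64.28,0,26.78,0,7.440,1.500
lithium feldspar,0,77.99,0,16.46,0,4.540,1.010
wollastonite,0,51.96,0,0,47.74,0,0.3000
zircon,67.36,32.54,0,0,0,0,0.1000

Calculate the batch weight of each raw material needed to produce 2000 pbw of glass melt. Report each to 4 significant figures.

All internal work holds full precision at each step; values along the way appear rounded to 4 significant digits alongside each step. Each reported number is rounded just once — derived quantities, which include six oxide percentages, LOI, the yield, totals, net glass mass, are re-derived in full float precision, as they appear in the problem or answer text, from the weighed amounts for 2000 pbw of glass.
Oxide mass targets, per 2000 pbw glass melt:
  ZrO2: 8.886% × 2000 = 177.7 pbw
  SiO2: 58.07% × 2000 = 1161 pbw
  SrO: 10.23% × 2000 = 204.6 pbw
  Al2O3: 15.52% × 2000 = 310.4 pbw
  CaO: 3.881% × 2000 = 77.62 pbw
  Li2O: 3.423% × 2000 = 68.46 pbw
Checking each oxide sum applying the batch weights above, for the quoted basis mass (every target is met by its sum once rounding is allowed for):
  ZrO2: 263.8·0.6736 = 177.7 pbw (target 177.7 pbw)
  SiO2: 291.2·0.6428 + 1031·0.7799 + 162.6·0.5196 + 263.8·0.3254 = 1162 pbw (target 1161 pbw)
  SrO: 292.4·0.6998 = 204.6 pbw (target 204.6 pbw)
  Al2O3: 96.32·0.6516 + 291.2·0.2678 + 1031·0.1646 = 310.4 pbw (target 310.4 pbw)
  CaO: 162.6·0.4774 = 77.63 pbw (target 77.62 pbw)
  Li2O: 291.2·0.07440 + 1031·0.04540 = 68.47 pbw (target 68.46 pbw)
Mass balance on the glass: whole batch net of LOI = 2000 pbw (targets for the oxides total 2000 pbw; against the stated basis, 2000 pbw — any gap is answer rounding).
Batch grand total — Σ batch = 2137 pbw; ignition loss, Σ(batch × LOI) = 136.9 pbw; yield: glass divided by total = 93.60%.

Batch per 2000 pbw glass melt:
  SrCO3: 292.4 pbw
  alumina hydrate: 96.32 pbw
  spodumene: 291.2 pbw
  lithium feldspar: 1031 pbw
  wollastonite: 162.6 pbw
  zircon: 263.8 pbw
Total batch = 2137 pbw; LOI loss = 136.9 pbw; yield = 93.60%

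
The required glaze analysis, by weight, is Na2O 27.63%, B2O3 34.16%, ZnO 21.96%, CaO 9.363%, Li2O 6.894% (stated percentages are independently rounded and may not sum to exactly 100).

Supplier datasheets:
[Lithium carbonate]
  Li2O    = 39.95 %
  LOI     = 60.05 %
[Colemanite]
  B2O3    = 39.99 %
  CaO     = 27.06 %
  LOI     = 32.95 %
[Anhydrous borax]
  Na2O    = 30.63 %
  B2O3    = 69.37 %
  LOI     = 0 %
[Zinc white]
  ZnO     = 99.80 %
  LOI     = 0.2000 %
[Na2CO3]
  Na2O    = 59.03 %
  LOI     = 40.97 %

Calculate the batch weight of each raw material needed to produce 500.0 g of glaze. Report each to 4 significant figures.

The intermediate values are printed rounded to 4 significant figures alongside each step. All internal work keeps full float precision throughout. Each reported figure includes exactly one rounding; all derived quantities (net glass mass, the totals, yield, the five compositions, ignition loss) are recomputed in full float precision using the weight values at 500.0 g of glass as they appear in the problem or the answer.
Target oxide masses per 500.0 g glaze:
  Na2O: 27.63% × 500.0 = 138.2 g
  B2O3: 34.16% × 500.0 = 170.8 g
  ZnO: 21.96% × 500.0 = 109.8 g
  CaO: 9.363% × 500.0 = 46.82 g
  Li2O: 6.894% × 500.0 = 34.47 g
Checking each oxide sum per the reported batch figures, under the basis named above (oxide sums agree with the targets within answer rounding):
  Na2O: 146.5·0.3063 + 158.0·0.5903 = 138.1 g (target 138.2 g)
  B2O3: 173.0·0.3999 + 146.5·0.6937 = 170.8 g (target 170.8 g)
  ZnO: 110.0·0.9980 = 109.8 g (target 109.8 g)
  CaO: 173.0·0.2706 = 46.81 g (target 46.82 g)
  Li2O: 86.28·0.3995 = 34.47 g (target 34.47 g)
Glass-mass closure: whole batch net of LOI = 500.0 g (targets for the oxides total 500.0 g; stated basis 500.0 g — a pure rounding effect).
Summing the batch: Σ batch = 673.8 g; LOI loss = Σ batch·LOI = 173.8 g; yield: glass divided by total = 74.21%.

Batch per 500.0 g glaze:
  Lithium carbonate: 86.28 g
  Colemanite: 173.0 g
  Anhydrous borax: 146.5 g
  Zinc white: 110.0 g
  Na2CO3: 158.0 g
Total batch = 673.8 g; LOI loss = 173.8 g; yield = 74.21%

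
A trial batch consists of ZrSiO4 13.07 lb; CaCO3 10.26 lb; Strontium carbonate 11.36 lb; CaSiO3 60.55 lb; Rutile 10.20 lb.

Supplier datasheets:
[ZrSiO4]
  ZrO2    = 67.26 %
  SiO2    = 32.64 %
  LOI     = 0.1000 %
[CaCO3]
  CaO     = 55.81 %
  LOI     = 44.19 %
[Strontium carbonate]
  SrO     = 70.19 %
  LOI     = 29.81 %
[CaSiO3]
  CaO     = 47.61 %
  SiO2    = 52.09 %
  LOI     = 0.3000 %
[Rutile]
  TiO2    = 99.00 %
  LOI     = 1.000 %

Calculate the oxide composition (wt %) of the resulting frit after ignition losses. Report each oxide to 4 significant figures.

Every computation runs at full precision through every step. Values along the way are displayed rounded to four significant digits in the working. Every reported value is rounded once only — the derived quantities (the yield, ignition loss, net glass mass, the totals, the five compositions) are re-derived using the weight values at 97.22 lb of glass in full float precision as written in the question or the answer.
Oxide-by-oxide delivered mass:
  TiO2: 10.20·0.9900 = 10.10 lb
  CaO: 10.26·0.5581 + 60.55·0.4761 = 34.55 lb
  ZrO2: 13.07·0.6726 = 8.791 lb
  SiO2: 13.07·0.3264 + 60.55·0.5209 = 35.81 lb
  SrO: 11.36·0.7019 = 7.974 lb
LOI: 13.07·0.001000 + 10.26·0.4419 + 11.36·0.2981 + 60.55·0.003000 + 10.20·0.01000 = 8.217 lb
Net of LOI, the glass mass = 105.4 − 8.217 = 97.22 lb (the oxide masses sum to this)
each oxide over glass, ×100, is wt %

Glass mass = 97.22 lb (batch 105.4 − LOI 8.217).
Composition: TiO2 10.39%, CaO 35.54%, ZrO2 9.042%, SiO2 36.83%, SrO 8.201%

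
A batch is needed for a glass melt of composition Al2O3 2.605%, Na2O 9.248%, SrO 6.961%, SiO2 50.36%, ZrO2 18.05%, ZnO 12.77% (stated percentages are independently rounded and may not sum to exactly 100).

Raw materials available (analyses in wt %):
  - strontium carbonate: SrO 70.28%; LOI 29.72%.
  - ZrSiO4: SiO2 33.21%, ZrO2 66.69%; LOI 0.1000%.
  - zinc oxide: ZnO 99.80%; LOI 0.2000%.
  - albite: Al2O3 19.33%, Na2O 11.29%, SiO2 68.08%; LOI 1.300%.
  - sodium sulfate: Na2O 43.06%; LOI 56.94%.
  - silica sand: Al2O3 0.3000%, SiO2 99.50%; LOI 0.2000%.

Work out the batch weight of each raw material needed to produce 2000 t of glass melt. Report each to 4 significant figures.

The working math carries full precision at every stage — values along the way are displayed rounded to four significant figures as written; every reported value sees exactly one rounding. Derived quantities are carried using the weight values for 2000 t of glass in exact precision (yield, the six compositions, ignition loss, the totals, glass mass) exactly as shown in the question or the answer.
Target oxide masses per 2000 t glass melt:
  Al2O3: 2.605% × 2000 = 52.10 t
  Na2O: 9.248% × 2000 = 185.0 t
  SrO: 6.961% × 2000 = 139.2 t
  SiO2: 50.36% × 2000 = 1007 t
  ZrO2: 18.05% × 2000 = 361.0 t
  ZnO: 12.77% × 2000 = 255.4 t
A balance pass over the oxides, applying the batch weights above, per the basis as stated (sum by sum, the targets are met once rounding is allowed for):
  Al2O3: 259.4·0.1933 + 654.1·0.003000 = 52.10 t (target 52.10 t)
  Na2O: 259.4·0.1129 + 361.5·0.4306 = 184.9 t (target 185.0 t)
  SrO: 198.1·0.7028 = 139.2 t (target 139.2 t)
  SiO2: 541.3·0.3321 + 259.4·0.6808 + 654.1·0.9950 = 1007 t (target 1007 t)
  ZrO2: 541.3·0.6669 = 361.0 t (target 361.0 t)
  ZnO: 255.9·0.9980 = 255.4 t (target 255.4 t)
The glass-mass cross-check: batch total minus LOI = 2000 t (summing oxide targets gives 2000 t; stated basis 2000 t — a pure rounding effect).
Batch total: Σ batch = 2270 t; ignition loss, Σ(batch × LOI) = 270.4 t; yield = glass ÷ total batch = 88.09%.

Batch per 2000 t glass melt:
  strontium carbonate: 198.1 t
  ZrSiO4: 541.3 t
  zinc oxide: 255.9 t
  albite: 259.4 t
  sodium sulfate: 361.5 t
  silica sand: 654.1 t
Total batch = 2270 t; LOI loss = 270.4 t; yield = 88.09%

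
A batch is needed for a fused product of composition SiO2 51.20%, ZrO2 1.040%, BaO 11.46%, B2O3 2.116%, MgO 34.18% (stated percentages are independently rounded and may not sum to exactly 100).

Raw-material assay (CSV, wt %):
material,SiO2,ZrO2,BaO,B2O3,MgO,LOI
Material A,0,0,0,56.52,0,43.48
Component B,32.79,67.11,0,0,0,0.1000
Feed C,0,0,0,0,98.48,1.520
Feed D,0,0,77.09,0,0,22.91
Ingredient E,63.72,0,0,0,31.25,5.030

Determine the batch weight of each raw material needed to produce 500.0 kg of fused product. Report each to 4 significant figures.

Batch per 500.0 kg fused product:
  Material A: 18.72 kg
  Component B: 7.748 kg
  Feed C: 47.32 kg
  Feed D: 74.33 kg
  Ingredient E: 397.8 kg
Total batch = 545.9 kg; LOI loss = 45.90 kg; yield = 91.59%

In-progress results are printed, rounded to four significant figures, on the page. All internal work carries full float precision all the way through — every reported figure takes exactly one rounding. Derived quantities, including LOI, yield, the five compositions, the totals, glass mass, are computed from the weighed amounts per 500.0 kg of glass at full float precision, as set out in the problem or answer text.
The oxide mass targets at 500.0 kg fused product:
  SiO2: 51.20% × 500.0 = 256.0 kg
  ZrO2: 1.040% × 500.0 = 5.200 kg
  BaO: 11.46% × 500.0 = 57.30 kg
  B2O3: 2.116% × 500.0 = 10.58 kg
  MgO: 34.18% × 500.0 = 170.9 kg
Sums-versus-targets review on the weights just shown, versus the basis set out (each sum matches its target mass net of answer rounding effects):
  SiO2: 7.748·0.3279 + 397.8·0.6372 = 256.0 kg (target 256.0 kg)
  ZrO2: 7.748·0.6711 = 5.200 kg (target 5.200 kg)
  BaO: 74.33·0.7709 = 57.30 kg (target 57.30 kg)
  B2O3: 18.72·0.5652 = 10.58 kg (target 10.58 kg)
  MgO: 47.32·0.9848 + 397.8·0.3125 = 170.9 kg (target 170.9 kg)
Glass-mass closure: total charge less LOI = 500.0 kg (targets for the oxides total 500.0 kg; versus the stated basis of 500.0 kg — differing by rounding only).
Total batch = Σ batch = 545.9 kg; loss to ignition Σ batch·LOI = 45.90 kg; yield: glass divided by total = 91.59%.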